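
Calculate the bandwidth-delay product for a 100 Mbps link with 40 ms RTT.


BDP = bandwidth * RTT
= 100 Mbps * 40 ms
= 100 * 1e6 * 40 / 1000 bits
= 4000000 bits
= 500000 bytes
= 488.2812 KB
BDP = 4000000 bits (500000 bytes)


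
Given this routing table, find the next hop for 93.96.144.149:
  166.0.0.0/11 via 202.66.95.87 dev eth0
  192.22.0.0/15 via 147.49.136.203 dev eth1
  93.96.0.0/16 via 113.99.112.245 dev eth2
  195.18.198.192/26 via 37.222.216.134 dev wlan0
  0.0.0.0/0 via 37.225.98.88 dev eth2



Longest prefix match for 93.96.144.149:
  /11 166.0.0.0: no
  /15 192.22.0.0: no
  /16 93.96.0.0: MATCH
  /26 195.18.198.192: no
  /0 0.0.0.0: MATCH
Selected: next-hop 113.99.112.245 via eth2 (matched /16)


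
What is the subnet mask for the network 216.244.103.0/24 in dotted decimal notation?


/24 means 24 network bits, 8 host bits
Binary: 11111111111111111111111100000000
Mask: 255.255.255.0


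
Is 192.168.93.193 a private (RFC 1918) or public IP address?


RFC 1918 private ranges:
  10.0.0.0/8 (10.0.0.0 - 10.255.255.255)
  172.16.0.0/12 (172.16.0.0 - 172.31.255.255)
  192.168.0.0/16 (192.168.0.0 - 192.168.255.255)
Private (in 192.168.0.0/16)


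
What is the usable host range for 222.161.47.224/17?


Network: 222.161.0.0
Broadcast: 222.161.127.255
First usable = network + 1
Last usable = broadcast - 1
Range: 222.161.0.1 to 222.161.127.254


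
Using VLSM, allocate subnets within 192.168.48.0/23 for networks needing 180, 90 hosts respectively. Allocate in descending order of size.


180 hosts -> /24 (254 usable): 192.168.48.0/24
90 hosts -> /25 (126 usable): 192.168.49.0/25
Allocation: 192.168.48.0/24 (180 hosts, 254 usable); 192.168.49.0/25 (90 hosts, 126 usable)


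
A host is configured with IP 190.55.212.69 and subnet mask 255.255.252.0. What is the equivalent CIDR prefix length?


Binary: 11111111.11111111.11111100.00000000
Count leading 1s
Prefix: /22


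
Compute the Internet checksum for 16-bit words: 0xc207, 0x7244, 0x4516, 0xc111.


Sum all words (with carry folding):
+ 0xc207 = 0xc207
+ 0x7244 = 0x344c
+ 0x4516 = 0x7962
+ 0xc111 = 0x3a74
One's complement: ~0x3a74
Checksum = 0xc58b


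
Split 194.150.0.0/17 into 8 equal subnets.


New prefix = 17 + 3 = 20
Each subnet has 4096 addresses
  194.150.0.0/20
  194.150.16.0/20
  194.150.32.0/20
  194.150.48.0/20
  194.150.64.0/20
  194.150.80.0/20
  194.150.96.0/20
  194.150.112.0/20
Subnets: 194.150.0.0/20, 194.150.16.0/20, 194.150.32.0/20, 194.150.48.0/20, 194.150.64.0/20, 194.150.80.0/20, 194.150.96.0/20, 194.150.112.0/20


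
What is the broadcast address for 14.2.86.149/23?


Network: 14.2.86.0/23
Host bits = 9
Set all host bits to 1:
Broadcast: 14.2.87.255


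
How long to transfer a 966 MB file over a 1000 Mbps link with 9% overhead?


Effective throughput = 1000 * (1 - 9/100) = 910 Mbps
File size in Mb = 966 * 8 = 7728 Mb
Time = 7728 / 910
Time = 8.4923 seconds


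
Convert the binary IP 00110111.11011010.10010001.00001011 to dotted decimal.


00110111 = 55
11011010 = 218
10010001 = 145
00001011 = 11
IP: 55.218.145.11


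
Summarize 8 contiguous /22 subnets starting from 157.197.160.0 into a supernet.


Original prefix: /22
Number of subnets: 8 = 2^3
New prefix = 22 - 3 = 19
Supernet: 157.197.160.0/19


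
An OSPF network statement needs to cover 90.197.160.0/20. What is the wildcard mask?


Subnet mask: 255.255.240.0
Wildcard = 255.255.255.255 - subnet mask
255 - 255 = 0
255 - 255 = 0
255 - 240 = 15
255 - 0 = 255
Wildcard: 0.0.15.255


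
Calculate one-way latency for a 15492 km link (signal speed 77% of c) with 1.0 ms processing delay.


Speed = 0.77 * 3e5 km/s = 231000 km/s
Propagation delay = 15492 / 231000 = 0.0671 s = 67.0649 ms
Processing delay = 1.0 ms
Total one-way latency = 68.0649 ms


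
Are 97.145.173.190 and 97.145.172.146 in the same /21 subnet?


Mask: 255.255.248.0
97.145.173.190 AND mask = 97.145.168.0
97.145.172.146 AND mask = 97.145.168.0
Yes, same subnet (97.145.168.0)


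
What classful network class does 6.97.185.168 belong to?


First octet: 6
Binary: 00000110
0xxxxxxx -> Class A (1-126)
Class A, default mask 255.0.0.0 (/8)


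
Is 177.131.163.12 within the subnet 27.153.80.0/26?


Subnet network: 27.153.80.0
Test IP AND mask: 177.131.163.0
No, 177.131.163.12 is not in 27.153.80.0/26


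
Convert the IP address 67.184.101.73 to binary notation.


67 = 01000011
184 = 10111000
101 = 01100101
73 = 01001001
Binary: 01000011.10111000.01100101.01001001


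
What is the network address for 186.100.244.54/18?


IP:   10111010.01100100.11110100.00110110
Mask: 11111111.11111111.11000000.00000000
AND operation:
Net:  10111010.01100100.11000000.00000000
Network: 186.100.192.0/18


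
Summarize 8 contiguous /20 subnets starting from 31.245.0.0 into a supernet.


Original prefix: /20
Number of subnets: 8 = 2^3
New prefix = 20 - 3 = 17
Supernet: 31.245.0.0/17


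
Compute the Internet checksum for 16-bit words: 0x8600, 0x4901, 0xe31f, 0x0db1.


Sum all words (with carry folding):
+ 0x8600 = 0x8600
+ 0x4901 = 0xcf01
+ 0xe31f = 0xb221
+ 0x0db1 = 0xbfd2
One's complement: ~0xbfd2
Checksum = 0x402d


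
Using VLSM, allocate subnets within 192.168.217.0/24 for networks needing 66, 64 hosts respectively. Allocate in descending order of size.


66 hosts -> /25 (126 usable): 192.168.217.0/25
64 hosts -> /25 (126 usable): 192.168.217.128/25
Allocation: 192.168.217.0/25 (66 hosts, 126 usable); 192.168.217.128/25 (64 hosts, 126 usable)


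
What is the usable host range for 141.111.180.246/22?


Network: 141.111.180.0
Broadcast: 141.111.183.255
First usable = network + 1
Last usable = broadcast - 1
Range: 141.111.180.1 to 141.111.183.254


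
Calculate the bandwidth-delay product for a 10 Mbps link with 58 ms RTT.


BDP = bandwidth * RTT
= 10 Mbps * 58 ms
= 10 * 1e6 * 58 / 1000 bits
= 580000 bits
= 72500 bytes
= 70.8008 KB
BDP = 580000 bits (72500 bytes)


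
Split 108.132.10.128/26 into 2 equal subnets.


New prefix = 26 + 1 = 27
Each subnet has 32 addresses
  108.132.10.128/27
  108.132.10.160/27
Subnets: 108.132.10.128/27, 108.132.10.160/27


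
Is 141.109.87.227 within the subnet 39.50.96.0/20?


Subnet network: 39.50.96.0
Test IP AND mask: 141.109.80.0
No, 141.109.87.227 is not in 39.50.96.0/20


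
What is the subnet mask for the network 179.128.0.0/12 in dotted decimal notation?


/12 means 12 network bits, 20 host bits
Binary: 11111111111100000000000000000000
Mask: 255.240.0.0


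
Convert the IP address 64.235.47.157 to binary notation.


64 = 01000000
235 = 11101011
47 = 00101111
157 = 10011101
Binary: 01000000.11101011.00101111.10011101


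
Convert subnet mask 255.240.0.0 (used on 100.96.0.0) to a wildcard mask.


Subnet mask: 255.240.0.0
Wildcard = 255.255.255.255 - subnet mask
255 - 255 = 0
255 - 240 = 15
255 - 0 = 255
255 - 0 = 255
Wildcard: 0.15.255.255


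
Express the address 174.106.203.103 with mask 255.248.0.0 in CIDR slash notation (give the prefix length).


Binary: 11111111.11111000.00000000.00000000
Count leading 1s
Prefix: /13


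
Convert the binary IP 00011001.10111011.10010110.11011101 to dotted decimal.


00011001 = 25
10111011 = 187
10010110 = 150
11011101 = 221
IP: 25.187.150.221


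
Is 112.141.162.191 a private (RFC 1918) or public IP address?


RFC 1918 private ranges:
  10.0.0.0/8 (10.0.0.0 - 10.255.255.255)
  172.16.0.0/12 (172.16.0.0 - 172.31.255.255)
  192.168.0.0/16 (192.168.0.0 - 192.168.255.255)
Public (not in any RFC 1918 range)


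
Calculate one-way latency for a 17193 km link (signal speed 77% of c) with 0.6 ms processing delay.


Speed = 0.77 * 3e5 km/s = 231000 km/s
Propagation delay = 17193 / 231000 = 0.0744 s = 74.4286 ms
Processing delay = 0.6 ms
Total one-way latency = 75.0286 ms


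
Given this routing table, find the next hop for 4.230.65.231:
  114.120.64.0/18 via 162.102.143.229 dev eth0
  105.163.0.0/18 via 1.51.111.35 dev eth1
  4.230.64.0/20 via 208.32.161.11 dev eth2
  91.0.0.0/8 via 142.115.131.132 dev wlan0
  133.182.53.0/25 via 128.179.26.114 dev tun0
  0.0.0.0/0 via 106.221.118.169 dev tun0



Longest prefix match for 4.230.65.231:
  /18 114.120.64.0: no
  /18 105.163.0.0: no
  /20 4.230.64.0: MATCH
  /8 91.0.0.0: no
  /25 133.182.53.0: no
  /0 0.0.0.0: MATCH
Selected: next-hop 208.32.161.11 via eth2 (matched /20)


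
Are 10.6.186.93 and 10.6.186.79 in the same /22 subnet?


Mask: 255.255.252.0
10.6.186.93 AND mask = 10.6.184.0
10.6.186.79 AND mask = 10.6.184.0
Yes, same subnet (10.6.184.0)


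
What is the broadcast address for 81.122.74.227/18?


Network: 81.122.64.0/18
Host bits = 14
Set all host bits to 1:
Broadcast: 81.122.127.255


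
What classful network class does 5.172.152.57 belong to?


First octet: 5
Binary: 00000101
0xxxxxxx -> Class A (1-126)
Class A, default mask 255.0.0.0 (/8)


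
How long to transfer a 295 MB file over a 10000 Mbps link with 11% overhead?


Effective throughput = 10000 * (1 - 11/100) = 8900 Mbps
File size in Mb = 295 * 8 = 2360 Mb
Time = 2360 / 8900
Time = 0.2652 seconds


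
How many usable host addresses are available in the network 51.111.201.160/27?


Host bits = 32 - 27 = 5
Total addresses = 2^5 = 32
Usable = total - 2 (network and broadcast)
Usable hosts: 30


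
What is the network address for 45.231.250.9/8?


IP:   00101101.11100111.11111010.00001001
Mask: 11111111.00000000.00000000.00000000
AND operation:
Net:  00101101.00000000.00000000.00000000
Network: 45.0.0.0/8


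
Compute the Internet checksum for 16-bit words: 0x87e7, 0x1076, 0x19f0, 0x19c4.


Sum all words (with carry folding):
+ 0x87e7 = 0x87e7
+ 0x1076 = 0x985d
+ 0x19f0 = 0xb24d
+ 0x19c4 = 0xcc11
One's complement: ~0xcc11
Checksum = 0x33ee


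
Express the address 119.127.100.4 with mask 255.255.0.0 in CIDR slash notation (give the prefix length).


Binary: 11111111.11111111.00000000.00000000
Count leading 1s
Prefix: /16


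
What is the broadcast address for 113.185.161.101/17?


Network: 113.185.128.0/17
Host bits = 15
Set all host bits to 1:
Broadcast: 113.185.255.255


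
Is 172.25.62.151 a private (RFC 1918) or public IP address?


RFC 1918 private ranges:
  10.0.0.0/8 (10.0.0.0 - 10.255.255.255)
  172.16.0.0/12 (172.16.0.0 - 172.31.255.255)
  192.168.0.0/16 (192.168.0.0 - 192.168.255.255)
Private (in 172.16.0.0/12)


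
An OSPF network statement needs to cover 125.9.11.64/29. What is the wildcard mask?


Subnet mask: 255.255.255.248
Wildcard = 255.255.255.255 - subnet mask
255 - 255 = 0
255 - 255 = 0
255 - 255 = 0
255 - 248 = 7
Wildcard: 0.0.0.7


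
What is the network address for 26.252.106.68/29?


IP:   00011010.11111100.01101010.01000100
Mask: 11111111.11111111.11111111.11111000
AND operation:
Net:  00011010.11111100.01101010.01000000
Network: 26.252.106.64/29


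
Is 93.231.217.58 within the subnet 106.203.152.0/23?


Subnet network: 106.203.152.0
Test IP AND mask: 93.231.216.0
No, 93.231.217.58 is not in 106.203.152.0/23


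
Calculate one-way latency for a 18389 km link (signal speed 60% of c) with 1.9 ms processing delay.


Speed = 0.6 * 3e5 km/s = 180000 km/s
Propagation delay = 18389 / 180000 = 0.1022 s = 102.1611 ms
Processing delay = 1.9 ms
Total one-way latency = 104.0611 ms


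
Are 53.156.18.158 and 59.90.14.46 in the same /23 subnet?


Mask: 255.255.254.0
53.156.18.158 AND mask = 53.156.18.0
59.90.14.46 AND mask = 59.90.14.0
No, different subnets (53.156.18.0 vs 59.90.14.0)


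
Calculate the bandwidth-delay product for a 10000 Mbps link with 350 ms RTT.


BDP = bandwidth * RTT
= 10000 Mbps * 350 ms
= 10000 * 1e6 * 350 / 1000 bits
= 3500000000 bits
= 437500000 bytes
= 427246.0938 KB
BDP = 3500000000 bits (437500000 bytes)


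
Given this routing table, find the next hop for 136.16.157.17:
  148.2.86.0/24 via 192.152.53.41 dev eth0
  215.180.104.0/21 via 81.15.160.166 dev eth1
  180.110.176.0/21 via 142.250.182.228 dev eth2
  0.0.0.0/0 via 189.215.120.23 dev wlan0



Longest prefix match for 136.16.157.17:
  /24 148.2.86.0: no
  /21 215.180.104.0: no
  /21 180.110.176.0: no
  /0 0.0.0.0: MATCH
Selected: next-hop 189.215.120.23 via wlan0 (matched /0)


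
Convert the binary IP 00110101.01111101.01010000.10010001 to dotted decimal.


00110101 = 53
01111101 = 125
01010000 = 80
10010001 = 145
IP: 53.125.80.145


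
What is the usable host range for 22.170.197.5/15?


Network: 22.170.0.0
Broadcast: 22.171.255.255
First usable = network + 1
Last usable = broadcast - 1
Range: 22.170.0.1 to 22.171.255.254


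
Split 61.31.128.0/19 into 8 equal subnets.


New prefix = 19 + 3 = 22
Each subnet has 1024 addresses
  61.31.128.0/22
  61.31.132.0/22
  61.31.136.0/22
  61.31.140.0/22
  61.31.144.0/22
  61.31.148.0/22
  61.31.152.0/22
  61.31.156.0/22
Subnets: 61.31.128.0/22, 61.31.132.0/22, 61.31.136.0/22, 61.31.140.0/22, 61.31.144.0/22, 61.31.148.0/22, 61.31.152.0/22, 61.31.156.0/22


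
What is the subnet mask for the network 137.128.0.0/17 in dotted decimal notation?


/17 means 17 network bits, 15 host bits
Binary: 11111111111111111000000000000000
Mask: 255.255.128.0


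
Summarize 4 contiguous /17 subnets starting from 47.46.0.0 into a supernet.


Original prefix: /17
Number of subnets: 4 = 2^2
New prefix = 17 - 2 = 15
Supernet: 47.46.0.0/15


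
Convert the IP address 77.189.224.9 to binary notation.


77 = 01001101
189 = 10111101
224 = 11100000
9 = 00001001
Binary: 01001101.10111101.11100000.00001001


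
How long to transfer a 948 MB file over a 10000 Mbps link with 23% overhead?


Effective throughput = 10000 * (1 - 23/100) = 7700 Mbps
File size in Mb = 948 * 8 = 7584 Mb
Time = 7584 / 7700
Time = 0.9849 seconds


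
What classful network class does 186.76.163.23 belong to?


First octet: 186
Binary: 10111010
10xxxxxx -> Class B (128-191)
Class B, default mask 255.255.0.0 (/16)


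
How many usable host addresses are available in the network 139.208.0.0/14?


Host bits = 32 - 14 = 18
Total addresses = 2^18 = 262144
Usable = total - 2 (network and broadcast)
Usable hosts: 262142


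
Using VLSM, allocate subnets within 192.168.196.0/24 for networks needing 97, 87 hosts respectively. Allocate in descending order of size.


97 hosts -> /25 (126 usable): 192.168.196.0/25
87 hosts -> /25 (126 usable): 192.168.196.128/25
Allocation: 192.168.196.0/25 (97 hosts, 126 usable); 192.168.196.128/25 (87 hosts, 126 usable)


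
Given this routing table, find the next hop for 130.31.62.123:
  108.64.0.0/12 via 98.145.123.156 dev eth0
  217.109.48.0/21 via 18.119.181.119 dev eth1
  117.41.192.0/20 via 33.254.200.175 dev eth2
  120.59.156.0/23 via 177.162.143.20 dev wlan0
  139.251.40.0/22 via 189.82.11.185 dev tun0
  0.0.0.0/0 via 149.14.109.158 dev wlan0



Longest prefix match for 130.31.62.123:
  /12 108.64.0.0: no
  /21 217.109.48.0: no
  /20 117.41.192.0: no
  /23 120.59.156.0: no
  /22 139.251.40.0: no
  /0 0.0.0.0: MATCH
Selected: next-hop 149.14.109.158 via wlan0 (matched /0)


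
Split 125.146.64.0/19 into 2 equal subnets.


New prefix = 19 + 1 = 20
Each subnet has 4096 addresses
  125.146.64.0/20
  125.146.80.0/20
Subnets: 125.146.64.0/20, 125.146.80.0/20


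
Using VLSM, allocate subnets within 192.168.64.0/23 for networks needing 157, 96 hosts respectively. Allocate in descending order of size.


157 hosts -> /24 (254 usable): 192.168.64.0/24
96 hosts -> /25 (126 usable): 192.168.65.0/25
Allocation: 192.168.64.0/24 (157 hosts, 254 usable); 192.168.65.0/25 (96 hosts, 126 usable)


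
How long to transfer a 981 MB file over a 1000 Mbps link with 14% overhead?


Effective throughput = 1000 * (1 - 14/100) = 860 Mbps
File size in Mb = 981 * 8 = 7848 Mb
Time = 7848 / 860
Time = 9.1256 seconds


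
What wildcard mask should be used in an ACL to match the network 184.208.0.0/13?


Subnet mask: 255.248.0.0
Wildcard = 255.255.255.255 - subnet mask
255 - 255 = 0
255 - 248 = 7
255 - 0 = 255
255 - 0 = 255
Wildcard: 0.7.255.255


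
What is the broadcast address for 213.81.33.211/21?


Network: 213.81.32.0/21
Host bits = 11
Set all host bits to 1:
Broadcast: 213.81.39.255


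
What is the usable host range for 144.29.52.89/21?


Network: 144.29.48.0
Broadcast: 144.29.55.255
First usable = network + 1
Last usable = broadcast - 1
Range: 144.29.48.1 to 144.29.55.254


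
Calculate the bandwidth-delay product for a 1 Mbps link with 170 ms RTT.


BDP = bandwidth * RTT
= 1 Mbps * 170 ms
= 1 * 1e6 * 170 / 1000 bits
= 170000 bits
= 21250 bytes
= 20.752 KB
BDP = 170000 bits (21250 bytes)


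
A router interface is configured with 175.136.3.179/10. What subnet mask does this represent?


/10 means 10 network bits, 22 host bits
Binary: 11111111110000000000000000000000
Mask: 255.192.0.0


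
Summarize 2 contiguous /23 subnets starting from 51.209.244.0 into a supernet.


Original prefix: /23
Number of subnets: 2 = 2^1
New prefix = 23 - 1 = 22
Supernet: 51.209.244.0/22


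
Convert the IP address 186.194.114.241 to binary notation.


186 = 10111010
194 = 11000010
114 = 01110010
241 = 11110001
Binary: 10111010.11000010.01110010.11110001


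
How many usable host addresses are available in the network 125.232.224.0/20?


Host bits = 32 - 20 = 12
Total addresses = 2^12 = 4096
Usable = total - 2 (network and broadcast)
Usable hosts: 4094


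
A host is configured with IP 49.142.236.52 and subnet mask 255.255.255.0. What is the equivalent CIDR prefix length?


Binary: 11111111.11111111.11111111.00000000
Count leading 1s
Prefix: /24


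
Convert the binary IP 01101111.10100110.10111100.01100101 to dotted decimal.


01101111 = 111
10100110 = 166
10111100 = 188
01100101 = 101
IP: 111.166.188.101


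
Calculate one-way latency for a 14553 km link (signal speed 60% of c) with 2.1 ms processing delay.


Speed = 0.6 * 3e5 km/s = 180000 km/s
Propagation delay = 14553 / 180000 = 0.0809 s = 80.85 ms
Processing delay = 2.1 ms
Total one-way latency = 82.95 ms


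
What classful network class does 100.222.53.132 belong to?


First octet: 100
Binary: 01100100
0xxxxxxx -> Class A (1-126)
Class A, default mask 255.0.0.0 (/8)


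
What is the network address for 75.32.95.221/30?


IP:   01001011.00100000.01011111.11011101
Mask: 11111111.11111111.11111111.11111100
AND operation:
Net:  01001011.00100000.01011111.11011100
Network: 75.32.95.220/30


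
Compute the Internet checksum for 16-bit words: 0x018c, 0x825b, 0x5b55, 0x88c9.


Sum all words (with carry folding):
+ 0x018c = 0x018c
+ 0x825b = 0x83e7
+ 0x5b55 = 0xdf3c
+ 0x88c9 = 0x6806
One's complement: ~0x6806
Checksum = 0x97f9


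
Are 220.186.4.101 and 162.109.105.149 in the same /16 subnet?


Mask: 255.255.0.0
220.186.4.101 AND mask = 220.186.0.0
162.109.105.149 AND mask = 162.109.0.0
No, different subnets (220.186.0.0 vs 162.109.0.0)


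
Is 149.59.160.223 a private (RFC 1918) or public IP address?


RFC 1918 private ranges:
  10.0.0.0/8 (10.0.0.0 - 10.255.255.255)
  172.16.0.0/12 (172.16.0.0 - 172.31.255.255)
  192.168.0.0/16 (192.168.0.0 - 192.168.255.255)
Public (not in any RFC 1918 range)


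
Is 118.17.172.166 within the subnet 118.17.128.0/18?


Subnet network: 118.17.128.0
Test IP AND mask: 118.17.128.0
Yes, 118.17.172.166 is in 118.17.128.0/18


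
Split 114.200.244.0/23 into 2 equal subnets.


New prefix = 23 + 1 = 24
Each subnet has 256 addresses
  114.200.244.0/24
  114.200.245.0/24
Subnets: 114.200.244.0/24, 114.200.245.0/24


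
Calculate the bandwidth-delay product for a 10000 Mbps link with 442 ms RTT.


BDP = bandwidth * RTT
= 10000 Mbps * 442 ms
= 10000 * 1e6 * 442 / 1000 bits
= 4420000000 bits
= 552500000 bytes
= 539550.7812 KB
BDP = 4420000000 bits (552500000 bytes)


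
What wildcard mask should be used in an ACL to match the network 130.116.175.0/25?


Subnet mask: 255.255.255.128
Wildcard = 255.255.255.255 - subnet mask
255 - 255 = 0
255 - 255 = 0
255 - 255 = 0
255 - 128 = 127
Wildcard: 0.0.0.127


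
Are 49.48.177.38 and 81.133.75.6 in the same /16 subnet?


Mask: 255.255.0.0
49.48.177.38 AND mask = 49.48.0.0
81.133.75.6 AND mask = 81.133.0.0
No, different subnets (49.48.0.0 vs 81.133.0.0)


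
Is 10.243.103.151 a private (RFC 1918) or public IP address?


RFC 1918 private ranges:
  10.0.0.0/8 (10.0.0.0 - 10.255.255.255)
  172.16.0.0/12 (172.16.0.0 - 172.31.255.255)
  192.168.0.0/16 (192.168.0.0 - 192.168.255.255)
Private (in 10.0.0.0/8)


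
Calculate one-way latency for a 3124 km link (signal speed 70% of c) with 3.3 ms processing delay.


Speed = 0.7 * 3e5 km/s = 210000 km/s
Propagation delay = 3124 / 210000 = 0.0149 s = 14.8762 ms
Processing delay = 3.3 ms
Total one-way latency = 18.1762 ms


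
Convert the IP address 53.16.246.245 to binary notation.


53 = 00110101
16 = 00010000
246 = 11110110
245 = 11110101
Binary: 00110101.00010000.11110110.11110101


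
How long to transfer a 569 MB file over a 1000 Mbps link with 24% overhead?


Effective throughput = 1000 * (1 - 24/100) = 760 Mbps
File size in Mb = 569 * 8 = 4552 Mb
Time = 4552 / 760
Time = 5.9895 seconds


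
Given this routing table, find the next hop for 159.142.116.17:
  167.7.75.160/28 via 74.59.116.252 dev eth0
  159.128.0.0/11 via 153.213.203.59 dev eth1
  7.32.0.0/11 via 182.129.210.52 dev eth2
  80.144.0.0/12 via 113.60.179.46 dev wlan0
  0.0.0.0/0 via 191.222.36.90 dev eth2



Longest prefix match for 159.142.116.17:
  /28 167.7.75.160: no
  /11 159.128.0.0: MATCH
  /11 7.32.0.0: no
  /12 80.144.0.0: no
  /0 0.0.0.0: MATCH
Selected: next-hop 153.213.203.59 via eth1 (matched /11)


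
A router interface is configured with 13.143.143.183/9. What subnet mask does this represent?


/9 means 9 network bits, 23 host bits
Binary: 11111111100000000000000000000000
Mask: 255.128.0.0


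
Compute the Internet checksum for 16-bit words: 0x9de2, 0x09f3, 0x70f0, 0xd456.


Sum all words (with carry folding):
+ 0x9de2 = 0x9de2
+ 0x09f3 = 0xa7d5
+ 0x70f0 = 0x18c6
+ 0xd456 = 0xed1c
One's complement: ~0xed1c
Checksum = 0x12e3


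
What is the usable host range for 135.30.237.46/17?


Network: 135.30.128.0
Broadcast: 135.30.255.255
First usable = network + 1
Last usable = broadcast - 1
Range: 135.30.128.1 to 135.30.255.254


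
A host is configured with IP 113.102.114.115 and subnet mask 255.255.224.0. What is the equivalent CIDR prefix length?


Binary: 11111111.11111111.11100000.00000000
Count leading 1s
Prefix: /19


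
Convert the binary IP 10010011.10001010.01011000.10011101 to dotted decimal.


10010011 = 147
10001010 = 138
01011000 = 88
10011101 = 157
IP: 147.138.88.157


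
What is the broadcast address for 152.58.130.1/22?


Network: 152.58.128.0/22
Host bits = 10
Set all host bits to 1:
Broadcast: 152.58.131.255


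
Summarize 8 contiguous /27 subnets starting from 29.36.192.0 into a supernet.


Original prefix: /27
Number of subnets: 8 = 2^3
New prefix = 27 - 3 = 24
Supernet: 29.36.192.0/24


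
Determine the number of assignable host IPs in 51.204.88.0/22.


Host bits = 32 - 22 = 10
Total addresses = 2^10 = 1024
Usable = total - 2 (network and broadcast)
Usable hosts: 1022


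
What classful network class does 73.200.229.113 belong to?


First octet: 73
Binary: 01001001
0xxxxxxx -> Class A (1-126)
Class A, default mask 255.0.0.0 (/8)


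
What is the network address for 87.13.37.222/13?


IP:   01010111.00001101.00100101.11011110
Mask: 11111111.11111000.00000000.00000000
AND operation:
Net:  01010111.00001000.00000000.00000000
Network: 87.8.0.0/13


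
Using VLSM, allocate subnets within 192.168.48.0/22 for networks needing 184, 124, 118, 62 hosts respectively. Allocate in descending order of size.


184 hosts -> /24 (254 usable): 192.168.48.0/24
124 hosts -> /25 (126 usable): 192.168.49.0/25
118 hosts -> /25 (126 usable): 192.168.49.128/25
62 hosts -> /26 (62 usable): 192.168.50.0/26
Allocation: 192.168.48.0/24 (184 hosts, 254 usable); 192.168.49.0/25 (124 hosts, 126 usable); 192.168.49.128/25 (118 hosts, 126 usable); 192.168.50.0/26 (62 hosts, 62 usable)


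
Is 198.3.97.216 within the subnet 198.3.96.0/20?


Subnet network: 198.3.96.0
Test IP AND mask: 198.3.96.0
Yes, 198.3.97.216 is in 198.3.96.0/20


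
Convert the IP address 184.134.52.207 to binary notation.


184 = 10111000
134 = 10000110
52 = 00110100
207 = 11001111
Binary: 10111000.10000110.00110100.11001111


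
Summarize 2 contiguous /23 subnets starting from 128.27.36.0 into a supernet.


Original prefix: /23
Number of subnets: 2 = 2^1
New prefix = 23 - 1 = 22
Supernet: 128.27.36.0/22


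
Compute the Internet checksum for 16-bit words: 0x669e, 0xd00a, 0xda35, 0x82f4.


Sum all words (with carry folding):
+ 0x669e = 0x669e
+ 0xd00a = 0x36a9
+ 0xda35 = 0x10df
+ 0x82f4 = 0x93d3
One's complement: ~0x93d3
Checksum = 0x6c2c


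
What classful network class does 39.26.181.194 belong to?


First octet: 39
Binary: 00100111
0xxxxxxx -> Class A (1-126)
Class A, default mask 255.0.0.0 (/8)


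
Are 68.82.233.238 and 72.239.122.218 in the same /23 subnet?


Mask: 255.255.254.0
68.82.233.238 AND mask = 68.82.232.0
72.239.122.218 AND mask = 72.239.122.0
No, different subnets (68.82.232.0 vs 72.239.122.0)


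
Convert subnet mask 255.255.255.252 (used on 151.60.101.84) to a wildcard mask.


Subnet mask: 255.255.255.252
Wildcard = 255.255.255.255 - subnet mask
255 - 255 = 0
255 - 255 = 0
255 - 255 = 0
255 - 252 = 3
Wildcard: 0.0.0.3


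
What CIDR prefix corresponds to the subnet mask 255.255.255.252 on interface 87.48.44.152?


Binary: 11111111.11111111.11111111.11111100
Count leading 1s
Prefix: /30


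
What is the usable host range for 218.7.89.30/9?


Network: 218.0.0.0
Broadcast: 218.127.255.255
First usable = network + 1
Last usable = broadcast - 1
Range: 218.0.0.1 to 218.127.255.254


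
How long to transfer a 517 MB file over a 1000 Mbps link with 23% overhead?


Effective throughput = 1000 * (1 - 23/100) = 770 Mbps
File size in Mb = 517 * 8 = 4136 Mb
Time = 4136 / 770
Time = 5.3714 seconds


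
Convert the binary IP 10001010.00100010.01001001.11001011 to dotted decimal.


10001010 = 138
00100010 = 34
01001001 = 73
11001011 = 203
IP: 138.34.73.203


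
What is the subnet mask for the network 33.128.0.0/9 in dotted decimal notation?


/9 means 9 network bits, 23 host bits
Binary: 11111111100000000000000000000000
Mask: 255.128.0.0


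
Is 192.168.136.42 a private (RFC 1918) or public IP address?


RFC 1918 private ranges:
  10.0.0.0/8 (10.0.0.0 - 10.255.255.255)
  172.16.0.0/12 (172.16.0.0 - 172.31.255.255)
  192.168.0.0/16 (192.168.0.0 - 192.168.255.255)
Private (in 192.168.0.0/16)


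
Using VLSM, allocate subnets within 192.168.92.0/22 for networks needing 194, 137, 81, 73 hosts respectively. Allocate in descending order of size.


194 hosts -> /24 (254 usable): 192.168.92.0/24
137 hosts -> /24 (254 usable): 192.168.93.0/24
81 hosts -> /25 (126 usable): 192.168.94.0/25
73 hosts -> /25 (126 usable): 192.168.94.128/25
Allocation: 192.168.92.0/24 (194 hosts, 254 usable); 192.168.93.0/24 (137 hosts, 254 usable); 192.168.94.0/25 (81 hosts, 126 usable); 192.168.94.128/25 (73 hosts, 126 usable)


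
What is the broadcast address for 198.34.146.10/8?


Network: 198.0.0.0/8
Host bits = 24
Set all host bits to 1:
Broadcast: 198.255.255.255


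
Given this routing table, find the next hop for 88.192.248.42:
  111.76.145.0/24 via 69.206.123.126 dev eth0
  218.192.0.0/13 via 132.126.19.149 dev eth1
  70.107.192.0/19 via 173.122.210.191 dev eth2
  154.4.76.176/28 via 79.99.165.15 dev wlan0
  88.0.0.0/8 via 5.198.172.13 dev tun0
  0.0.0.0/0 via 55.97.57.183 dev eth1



Longest prefix match for 88.192.248.42:
  /24 111.76.145.0: no
  /13 218.192.0.0: no
  /19 70.107.192.0: no
  /28 154.4.76.176: no
  /8 88.0.0.0: MATCH
  /0 0.0.0.0: MATCH
Selected: next-hop 5.198.172.13 via tun0 (matched /8)


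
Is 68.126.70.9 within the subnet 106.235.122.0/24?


Subnet network: 106.235.122.0
Test IP AND mask: 68.126.70.0
No, 68.126.70.9 is not in 106.235.122.0/24


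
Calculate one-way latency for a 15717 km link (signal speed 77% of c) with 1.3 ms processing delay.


Speed = 0.77 * 3e5 km/s = 231000 km/s
Propagation delay = 15717 / 231000 = 0.068 s = 68.039 ms
Processing delay = 1.3 ms
Total one-way latency = 69.339 ms


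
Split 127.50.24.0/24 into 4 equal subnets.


New prefix = 24 + 2 = 26
Each subnet has 64 addresses
  127.50.24.0/26
  127.50.24.64/26
  127.50.24.128/26
  127.50.24.192/26
Subnets: 127.50.24.0/26, 127.50.24.64/26, 127.50.24.128/26, 127.50.24.192/26


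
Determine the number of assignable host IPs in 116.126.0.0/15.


Host bits = 32 - 15 = 17
Total addresses = 2^17 = 131072
Usable = total - 2 (network and broadcast)
Usable hosts: 131070


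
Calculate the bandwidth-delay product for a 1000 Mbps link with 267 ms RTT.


BDP = bandwidth * RTT
= 1000 Mbps * 267 ms
= 1000 * 1e6 * 267 / 1000 bits
= 267000000 bits
= 33375000 bytes
= 32592.7734 KB
BDP = 267000000 bits (33375000 bytes)


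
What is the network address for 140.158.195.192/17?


IP:   10001100.10011110.11000011.11000000
Mask: 11111111.11111111.10000000.00000000
AND operation:
Net:  10001100.10011110.10000000.00000000
Network: 140.158.128.0/17


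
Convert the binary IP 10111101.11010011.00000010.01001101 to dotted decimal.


10111101 = 189
11010011 = 211
00000010 = 2
01001101 = 77
IP: 189.211.2.77


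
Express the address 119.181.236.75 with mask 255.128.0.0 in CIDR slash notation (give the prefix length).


Binary: 11111111.10000000.00000000.00000000
Count leading 1s
Prefix: /9


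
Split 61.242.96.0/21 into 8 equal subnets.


New prefix = 21 + 3 = 24
Each subnet has 256 addresses
  61.242.96.0/24
  61.242.97.0/24
  61.242.98.0/24
  61.242.99.0/24
  61.242.100.0/24
  61.242.101.0/24
  61.242.102.0/24
  61.242.103.0/24
Subnets: 61.242.96.0/24, 61.242.97.0/24, 61.242.98.0/24, 61.242.99.0/24, 61.242.100.0/24, 61.242.101.0/24, 61.242.102.0/24, 61.242.103.0/24


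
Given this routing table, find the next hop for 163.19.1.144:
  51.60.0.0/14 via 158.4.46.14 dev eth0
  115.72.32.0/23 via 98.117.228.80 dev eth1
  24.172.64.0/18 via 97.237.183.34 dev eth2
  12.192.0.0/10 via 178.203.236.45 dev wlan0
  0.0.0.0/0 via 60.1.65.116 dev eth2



Longest prefix match for 163.19.1.144:
  /14 51.60.0.0: no
  /23 115.72.32.0: no
  /18 24.172.64.0: no
  /10 12.192.0.0: no
  /0 0.0.0.0: MATCH
Selected: next-hop 60.1.65.116 via eth2 (matched /0)


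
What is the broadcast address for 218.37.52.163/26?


Network: 218.37.52.128/26
Host bits = 6
Set all host bits to 1:
Broadcast: 218.37.52.191


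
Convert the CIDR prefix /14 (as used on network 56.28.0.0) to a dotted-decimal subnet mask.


/14 means 14 network bits, 18 host bits
Binary: 11111111111111000000000000000000
Mask: 255.252.0.0


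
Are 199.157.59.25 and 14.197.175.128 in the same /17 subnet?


Mask: 255.255.128.0
199.157.59.25 AND mask = 199.157.0.0
14.197.175.128 AND mask = 14.197.128.0
No, different subnets (199.157.0.0 vs 14.197.128.0)


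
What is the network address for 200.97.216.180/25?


IP:   11001000.01100001.11011000.10110100
Mask: 11111111.11111111.11111111.10000000
AND operation:
Net:  11001000.01100001.11011000.10000000
Network: 200.97.216.128/25


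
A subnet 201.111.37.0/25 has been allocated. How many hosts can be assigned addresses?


Host bits = 32 - 25 = 7
Total addresses = 2^7 = 128
Usable = total - 2 (network and broadcast)
Usable hosts: 126


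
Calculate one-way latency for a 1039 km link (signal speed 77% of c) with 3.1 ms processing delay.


Speed = 0.77 * 3e5 km/s = 231000 km/s
Propagation delay = 1039 / 231000 = 0.0045 s = 4.4978 ms
Processing delay = 3.1 ms
Total one-way latency = 7.5978 ms


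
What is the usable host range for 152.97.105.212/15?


Network: 152.96.0.0
Broadcast: 152.97.255.255
First usable = network + 1
Last usable = broadcast - 1
Range: 152.96.0.1 to 152.97.255.254


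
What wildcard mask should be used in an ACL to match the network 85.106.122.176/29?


Subnet mask: 255.255.255.248
Wildcard = 255.255.255.255 - subnet mask
255 - 255 = 0
255 - 255 = 0
255 - 255 = 0
255 - 248 = 7
Wildcard: 0.0.0.7


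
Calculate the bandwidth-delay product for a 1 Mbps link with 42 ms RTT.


BDP = bandwidth * RTT
= 1 Mbps * 42 ms
= 1 * 1e6 * 42 / 1000 bits
= 42000 bits
= 5250 bytes
= 5.127 KB
BDP = 42000 bits (5250 bytes)


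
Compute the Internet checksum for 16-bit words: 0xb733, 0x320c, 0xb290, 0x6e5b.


Sum all words (with carry folding):
+ 0xb733 = 0xb733
+ 0x320c = 0xe93f
+ 0xb290 = 0x9bd0
+ 0x6e5b = 0x0a2c
One's complement: ~0x0a2c
Checksum = 0xf5d3


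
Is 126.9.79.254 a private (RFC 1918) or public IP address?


RFC 1918 private ranges:
  10.0.0.0/8 (10.0.0.0 - 10.255.255.255)
  172.16.0.0/12 (172.16.0.0 - 172.31.255.255)
  192.168.0.0/16 (192.168.0.0 - 192.168.255.255)
Public (not in any RFC 1918 range)


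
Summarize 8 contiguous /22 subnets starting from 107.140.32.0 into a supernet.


Original prefix: /22
Number of subnets: 8 = 2^3
New prefix = 22 - 3 = 19
Supernet: 107.140.32.0/19


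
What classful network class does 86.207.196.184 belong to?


First octet: 86
Binary: 01010110
0xxxxxxx -> Class A (1-126)
Class A, default mask 255.0.0.0 (/8)


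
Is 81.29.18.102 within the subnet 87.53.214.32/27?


Subnet network: 87.53.214.32
Test IP AND mask: 81.29.18.96
No, 81.29.18.102 is not in 87.53.214.32/27


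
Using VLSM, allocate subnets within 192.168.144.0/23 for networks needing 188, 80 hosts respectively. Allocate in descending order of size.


188 hosts -> /24 (254 usable): 192.168.144.0/24
80 hosts -> /25 (126 usable): 192.168.145.0/25
Allocation: 192.168.144.0/24 (188 hosts, 254 usable); 192.168.145.0/25 (80 hosts, 126 usable)


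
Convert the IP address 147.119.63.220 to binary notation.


147 = 10010011
119 = 01110111
63 = 00111111
220 = 11011100
Binary: 10010011.01110111.00111111.11011100


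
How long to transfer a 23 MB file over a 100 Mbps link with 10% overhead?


Effective throughput = 100 * (1 - 10/100) = 90 Mbps
File size in Mb = 23 * 8 = 184 Mb
Time = 184 / 90
Time = 2.0444 seconds


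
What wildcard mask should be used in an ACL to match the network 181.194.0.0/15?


Subnet mask: 255.254.0.0
Wildcard = 255.255.255.255 - subnet mask
255 - 255 = 0
255 - 254 = 1
255 - 0 = 255
255 - 0 = 255
Wildcard: 0.1.255.255


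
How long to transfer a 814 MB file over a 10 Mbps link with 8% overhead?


Effective throughput = 10 * (1 - 8/100) = 9.2 Mbps
File size in Mb = 814 * 8 = 6512 Mb
Time = 6512 / 9.2
Time = 707.8261 seconds


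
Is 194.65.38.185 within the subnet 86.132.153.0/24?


Subnet network: 86.132.153.0
Test IP AND mask: 194.65.38.0
No, 194.65.38.185 is not in 86.132.153.0/24


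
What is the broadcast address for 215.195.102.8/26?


Network: 215.195.102.0/26
Host bits = 6
Set all host bits to 1:
Broadcast: 215.195.102.63


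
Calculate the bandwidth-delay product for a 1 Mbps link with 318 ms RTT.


BDP = bandwidth * RTT
= 1 Mbps * 318 ms
= 1 * 1e6 * 318 / 1000 bits
= 318000 bits
= 39750 bytes
= 38.8184 KB
BDP = 318000 bits (39750 bytes)


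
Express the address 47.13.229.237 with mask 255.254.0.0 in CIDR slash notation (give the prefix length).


Binary: 11111111.11111110.00000000.00000000
Count leading 1s
Prefix: /15


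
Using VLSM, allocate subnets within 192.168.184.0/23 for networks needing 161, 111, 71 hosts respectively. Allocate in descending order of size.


161 hosts -> /24 (254 usable): 192.168.184.0/24
111 hosts -> /25 (126 usable): 192.168.185.0/25
71 hosts -> /25 (126 usable): 192.168.185.128/25
Allocation: 192.168.184.0/24 (161 hosts, 254 usable); 192.168.185.0/25 (111 hosts, 126 usable); 192.168.185.128/25 (71 hosts, 126 usable)


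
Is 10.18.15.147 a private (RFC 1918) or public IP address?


RFC 1918 private ranges:
  10.0.0.0/8 (10.0.0.0 - 10.255.255.255)
  172.16.0.0/12 (172.16.0.0 - 172.31.255.255)
  192.168.0.0/16 (192.168.0.0 - 192.168.255.255)
Private (in 10.0.0.0/8)


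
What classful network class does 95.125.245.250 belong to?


First octet: 95
Binary: 01011111
0xxxxxxx -> Class A (1-126)
Class A, default mask 255.0.0.0 (/8)


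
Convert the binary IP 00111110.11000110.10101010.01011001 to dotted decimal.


00111110 = 62
11000110 = 198
10101010 = 170
01011001 = 89
IP: 62.198.170.89


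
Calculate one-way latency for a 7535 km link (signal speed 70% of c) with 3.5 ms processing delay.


Speed = 0.7 * 3e5 km/s = 210000 km/s
Propagation delay = 7535 / 210000 = 0.0359 s = 35.881 ms
Processing delay = 3.5 ms
Total one-way latency = 39.381 ms


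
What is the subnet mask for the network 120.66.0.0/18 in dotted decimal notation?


/18 means 18 network bits, 14 host bits
Binary: 11111111111111111100000000000000
Mask: 255.255.192.0


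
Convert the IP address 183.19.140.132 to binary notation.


183 = 10110111
19 = 00010011
140 = 10001100
132 = 10000100
Binary: 10110111.00010011.10001100.10000100


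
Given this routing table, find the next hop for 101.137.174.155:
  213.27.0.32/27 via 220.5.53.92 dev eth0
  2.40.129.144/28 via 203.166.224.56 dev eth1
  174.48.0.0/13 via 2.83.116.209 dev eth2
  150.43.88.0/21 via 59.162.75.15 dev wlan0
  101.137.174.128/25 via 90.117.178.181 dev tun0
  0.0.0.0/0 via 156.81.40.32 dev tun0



Longest prefix match for 101.137.174.155:
  /27 213.27.0.32: no
  /28 2.40.129.144: no
  /13 174.48.0.0: no
  /21 150.43.88.0: no
  /25 101.137.174.128: MATCH
  /0 0.0.0.0: MATCH
Selected: next-hop 90.117.178.181 via tun0 (matched /25)


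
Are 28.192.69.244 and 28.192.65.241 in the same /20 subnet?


Mask: 255.255.240.0
28.192.69.244 AND mask = 28.192.64.0
28.192.65.241 AND mask = 28.192.64.0
Yes, same subnet (28.192.64.0)


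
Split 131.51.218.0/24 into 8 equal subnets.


New prefix = 24 + 3 = 27
Each subnet has 32 addresses
  131.51.218.0/27
  131.51.218.32/27
  131.51.218.64/27
  131.51.218.96/27
  131.51.218.128/27
  131.51.218.160/27
  131.51.218.192/27
  131.51.218.224/27
Subnets: 131.51.218.0/27, 131.51.218.32/27, 131.51.218.64/27, 131.51.218.96/27, 131.51.218.128/27, 131.51.218.160/27, 131.51.218.192/27, 131.51.218.224/27


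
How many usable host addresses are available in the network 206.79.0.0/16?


Host bits = 32 - 16 = 16
Total addresses = 2^16 = 65536
Usable = total - 2 (network and broadcast)
Usable hosts: 65534


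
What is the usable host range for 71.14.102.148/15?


Network: 71.14.0.0
Broadcast: 71.15.255.255
First usable = network + 1
Last usable = broadcast - 1
Range: 71.14.0.1 to 71.15.255.254


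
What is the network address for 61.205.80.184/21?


IP:   00111101.11001101.01010000.10111000
Mask: 11111111.11111111.11111000.00000000
AND operation:
Net:  00111101.11001101.01010000.00000000
Network: 61.205.80.0/21


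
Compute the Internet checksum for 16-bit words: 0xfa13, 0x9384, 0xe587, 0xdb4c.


Sum all words (with carry folding):
+ 0xfa13 = 0xfa13
+ 0x9384 = 0x8d98
+ 0xe587 = 0x7320
+ 0xdb4c = 0x4e6d
One's complement: ~0x4e6d
Checksum = 0xb192


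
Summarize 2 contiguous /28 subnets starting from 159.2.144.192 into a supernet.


Original prefix: /28
Number of subnets: 2 = 2^1
New prefix = 28 - 1 = 27
Supernet: 159.2.144.192/27


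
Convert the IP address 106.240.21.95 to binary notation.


106 = 01101010
240 = 11110000
21 = 00010101
95 = 01011111
Binary: 01101010.11110000.00010101.01011111


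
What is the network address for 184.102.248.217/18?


IP:   10111000.01100110.11111000.11011001
Mask: 11111111.11111111.11000000.00000000
AND operation:
Net:  10111000.01100110.11000000.00000000
Network: 184.102.192.0/18
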